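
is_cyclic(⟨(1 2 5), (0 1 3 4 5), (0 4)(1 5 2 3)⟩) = no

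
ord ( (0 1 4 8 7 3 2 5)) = 8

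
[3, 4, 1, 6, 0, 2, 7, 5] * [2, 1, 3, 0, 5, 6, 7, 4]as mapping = [0→0, 1→5, 2→1, 3→7, 4→2, 5→3, 6→4, 7→6]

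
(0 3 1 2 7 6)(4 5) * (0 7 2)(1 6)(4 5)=(0 3 6 7 1)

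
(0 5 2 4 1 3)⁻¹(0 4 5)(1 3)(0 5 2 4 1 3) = (0 3)(1 2 5)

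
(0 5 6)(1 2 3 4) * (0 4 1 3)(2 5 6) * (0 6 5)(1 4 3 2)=(0 5 1)(2 6 3 4)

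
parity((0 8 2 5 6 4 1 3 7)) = even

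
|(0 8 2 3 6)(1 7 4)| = 15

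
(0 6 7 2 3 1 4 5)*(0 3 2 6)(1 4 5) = (1 5 3 4)(6 7)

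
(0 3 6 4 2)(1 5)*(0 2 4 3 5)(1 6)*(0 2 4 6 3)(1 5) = (0 1 2 4 6)(3 5)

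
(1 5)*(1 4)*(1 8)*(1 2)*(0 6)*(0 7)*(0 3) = (0 6 7 3)(1 5 4 8 2)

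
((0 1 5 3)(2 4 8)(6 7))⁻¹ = (0 3 5 1)(2 8 4)(6 7)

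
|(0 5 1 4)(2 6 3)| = 12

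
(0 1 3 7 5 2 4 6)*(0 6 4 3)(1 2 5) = (0 2 3 7 1)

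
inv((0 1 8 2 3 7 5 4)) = (0 4 5 7 3 2 8 1)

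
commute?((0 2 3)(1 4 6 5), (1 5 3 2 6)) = no:(0 2 3)(1 4 6 5)*(1 5 3 2 6) = (0 6 3)(1 4), (1 5 3 2 6)*(0 2 3)(1 4 6 5) = (0 2 5)(4 6)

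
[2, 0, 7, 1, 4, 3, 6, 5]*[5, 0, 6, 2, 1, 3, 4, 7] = [6, 5, 7, 0, 1, 2, 4, 3] 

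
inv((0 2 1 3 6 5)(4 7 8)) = (0 5 6 3 1 2)(4 8 7)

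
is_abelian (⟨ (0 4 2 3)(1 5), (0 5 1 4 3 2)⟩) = no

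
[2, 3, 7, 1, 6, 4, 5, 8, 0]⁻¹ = [8, 3, 0, 1, 5, 6, 4, 2, 7]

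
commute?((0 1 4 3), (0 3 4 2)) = no:(0 1 4 3) * (0 3 4 2) = (0 1 2), (0 3 4 2) * (0 1 4 3) = (1 4 2)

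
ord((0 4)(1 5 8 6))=4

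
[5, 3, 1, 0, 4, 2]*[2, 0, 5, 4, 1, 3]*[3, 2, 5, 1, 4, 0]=[1, 4, 3, 5, 2, 0]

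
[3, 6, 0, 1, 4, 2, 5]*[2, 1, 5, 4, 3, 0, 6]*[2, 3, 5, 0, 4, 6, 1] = [4, 1, 5, 3, 0, 6, 2]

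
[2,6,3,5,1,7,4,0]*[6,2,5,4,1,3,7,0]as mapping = [0→5,1→7,2→4,3→3,4→2,5→0,6→1,7→6]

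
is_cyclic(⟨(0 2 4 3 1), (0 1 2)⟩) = no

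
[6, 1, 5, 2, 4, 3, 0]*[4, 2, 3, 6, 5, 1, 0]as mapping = [0→0, 1→2, 2→1, 3→3, 4→5, 5→6, 6→4]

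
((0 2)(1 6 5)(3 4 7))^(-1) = (0 2)(1 5 6)(3 7 4)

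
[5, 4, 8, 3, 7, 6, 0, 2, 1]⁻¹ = [6, 8, 7, 3, 1, 0, 5, 4, 2]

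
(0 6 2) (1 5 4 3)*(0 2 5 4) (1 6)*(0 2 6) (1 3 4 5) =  (0 3) (1 5 2 6) 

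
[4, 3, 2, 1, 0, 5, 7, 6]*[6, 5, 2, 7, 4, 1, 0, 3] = [4, 7, 2, 5, 6, 1, 3, 0]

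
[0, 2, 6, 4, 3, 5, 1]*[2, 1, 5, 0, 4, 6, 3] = [2, 5, 3, 4, 0, 6, 1]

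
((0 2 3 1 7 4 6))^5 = (0 4 1 2 6 7 3)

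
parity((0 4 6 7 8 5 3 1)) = odd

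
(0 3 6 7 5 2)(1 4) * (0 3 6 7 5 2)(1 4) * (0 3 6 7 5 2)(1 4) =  (0 7)(1 4)(2 6)(3 5)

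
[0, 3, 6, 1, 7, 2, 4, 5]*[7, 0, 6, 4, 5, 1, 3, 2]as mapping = [0→7, 1→4, 2→3, 3→0, 4→2, 5→6, 6→5, 7→1]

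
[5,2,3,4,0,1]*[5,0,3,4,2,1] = [1,3,4,2,5,0]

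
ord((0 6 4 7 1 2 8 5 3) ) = 9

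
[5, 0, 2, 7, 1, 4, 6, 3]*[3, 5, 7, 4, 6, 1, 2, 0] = [1, 3, 7, 0, 5, 6, 2, 4] 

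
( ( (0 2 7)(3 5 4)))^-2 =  (0 2 7)(3 5 4)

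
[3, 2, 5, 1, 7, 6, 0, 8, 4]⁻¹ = [6, 3, 1, 0, 8, 2, 5, 4, 7]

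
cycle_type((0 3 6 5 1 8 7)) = 7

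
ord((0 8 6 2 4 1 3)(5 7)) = 14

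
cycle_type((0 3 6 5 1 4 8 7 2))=9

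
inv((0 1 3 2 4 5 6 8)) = (0 8 6 5 4 2 3 1)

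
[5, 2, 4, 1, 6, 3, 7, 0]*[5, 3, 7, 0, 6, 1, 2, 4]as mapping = [0→1, 1→7, 2→6, 3→3, 4→2, 5→0, 6→4, 7→5]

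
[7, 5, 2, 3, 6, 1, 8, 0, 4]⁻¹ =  [7, 5, 2, 3, 8, 1, 4, 0, 6]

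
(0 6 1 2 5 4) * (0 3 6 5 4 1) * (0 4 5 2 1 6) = (0 2 5 6 4 3) 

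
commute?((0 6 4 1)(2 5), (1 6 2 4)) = no:(0 6 4 1)(2 5) * (1 6 2 4) = (0 2 5 4 6 1), (1 6 2 4) * (0 6 4 1)(2 5) = (0 6 5 2 1 4)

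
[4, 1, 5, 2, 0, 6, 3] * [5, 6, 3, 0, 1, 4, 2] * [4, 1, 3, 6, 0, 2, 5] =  [1, 5, 0, 6, 2, 3, 4]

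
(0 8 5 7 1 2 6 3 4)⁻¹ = (0 4 3 6 2 1 7 5 8)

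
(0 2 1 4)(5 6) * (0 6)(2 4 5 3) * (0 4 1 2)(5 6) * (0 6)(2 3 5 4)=(0 1)(2 3 6 5)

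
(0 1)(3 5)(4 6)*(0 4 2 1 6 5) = (0 6 2 1 4 5 3)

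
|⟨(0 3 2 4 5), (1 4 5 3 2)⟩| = 60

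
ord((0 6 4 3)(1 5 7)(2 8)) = 12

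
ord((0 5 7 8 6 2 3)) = 7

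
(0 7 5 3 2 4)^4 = (0 2 5)(3 7 4)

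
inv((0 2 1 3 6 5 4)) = (0 4 5 6 3 1 2)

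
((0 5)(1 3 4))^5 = (0 5)(1 4 3)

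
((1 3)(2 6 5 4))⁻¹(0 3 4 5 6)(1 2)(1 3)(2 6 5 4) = (0 1 2 4 5)(3 6)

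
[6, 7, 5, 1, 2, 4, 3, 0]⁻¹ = [7, 3, 4, 6, 5, 2, 0, 1]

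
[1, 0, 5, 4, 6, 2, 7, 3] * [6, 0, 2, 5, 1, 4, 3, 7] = [0, 6, 4, 1, 3, 2, 7, 5]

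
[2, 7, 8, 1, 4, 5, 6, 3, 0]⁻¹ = [8, 3, 0, 7, 4, 5, 6, 1, 2]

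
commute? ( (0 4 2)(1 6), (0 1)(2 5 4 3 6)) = no: (0 4 2)(1 6)*(0 1)(2 5 4 3 6) = (0 3 6)(1 2)(4 5), (0 1)(2 5 4 3 6)*(0 4 2)(1 6) = (0 6)(1 4 3)(2 5)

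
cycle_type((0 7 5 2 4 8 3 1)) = 8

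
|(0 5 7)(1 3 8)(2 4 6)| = 3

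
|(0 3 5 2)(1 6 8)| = 12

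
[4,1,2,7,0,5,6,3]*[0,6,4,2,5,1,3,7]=[5,6,4,7,0,1,3,2]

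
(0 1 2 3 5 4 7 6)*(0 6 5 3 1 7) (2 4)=(0 7 5 2 1 4) 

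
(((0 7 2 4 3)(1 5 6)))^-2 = (0 4 7 3 2)(1 5 6)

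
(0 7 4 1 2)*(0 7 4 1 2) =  (0 4 2 7 1)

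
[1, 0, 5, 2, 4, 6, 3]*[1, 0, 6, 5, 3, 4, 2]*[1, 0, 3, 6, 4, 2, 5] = [1, 0, 4, 5, 6, 3, 2]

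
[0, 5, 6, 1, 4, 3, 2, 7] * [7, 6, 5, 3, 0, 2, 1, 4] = [7, 2, 1, 6, 0, 3, 5, 4]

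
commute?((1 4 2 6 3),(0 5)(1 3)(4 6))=no:(1 4 2 6 3)*(0 5)(1 3)(4 6)=(0 5)(1 6)(2 4),(0 5)(1 3)(4 6)*(1 4 2 6 3)=(0 5)(2 6)(3 4)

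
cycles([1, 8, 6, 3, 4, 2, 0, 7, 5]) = (0 1 8 5 2 6)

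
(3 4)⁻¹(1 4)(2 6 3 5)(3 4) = (1 3)(2 6 4 5)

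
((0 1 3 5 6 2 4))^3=(0 5 4 3 2 1 6)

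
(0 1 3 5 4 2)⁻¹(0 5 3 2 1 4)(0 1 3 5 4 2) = (0 3 2 1 4 5)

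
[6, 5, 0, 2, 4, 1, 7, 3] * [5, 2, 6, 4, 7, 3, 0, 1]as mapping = [0→0, 1→3, 2→5, 3→6, 4→7, 5→2, 6→1, 7→4]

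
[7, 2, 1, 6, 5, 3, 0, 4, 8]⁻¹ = [6, 2, 1, 5, 7, 4, 3, 0, 8]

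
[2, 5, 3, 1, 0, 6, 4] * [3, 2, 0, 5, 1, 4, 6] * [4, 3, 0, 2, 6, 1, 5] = [4, 6, 1, 0, 2, 5, 3]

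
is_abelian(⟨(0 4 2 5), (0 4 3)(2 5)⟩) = no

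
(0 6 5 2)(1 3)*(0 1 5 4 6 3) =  (0 3 5 2 1)(4 6)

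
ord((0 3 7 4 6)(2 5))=10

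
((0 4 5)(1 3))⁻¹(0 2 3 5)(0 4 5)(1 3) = (0 4 2 1)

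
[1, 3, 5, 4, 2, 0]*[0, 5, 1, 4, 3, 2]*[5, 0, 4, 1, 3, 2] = [2, 3, 4, 1, 0, 5]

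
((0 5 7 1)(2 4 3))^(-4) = (2 3 4)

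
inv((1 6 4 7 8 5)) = (1 5 8 7 4 6)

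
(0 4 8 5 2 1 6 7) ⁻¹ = (0 7 6 1 2 5 8 4) 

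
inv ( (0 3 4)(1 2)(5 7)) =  (0 4 3)(1 2)(5 7)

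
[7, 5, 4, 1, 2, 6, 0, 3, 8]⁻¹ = [6, 3, 4, 7, 2, 1, 5, 0, 8]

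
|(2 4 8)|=3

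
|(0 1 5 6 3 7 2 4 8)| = 9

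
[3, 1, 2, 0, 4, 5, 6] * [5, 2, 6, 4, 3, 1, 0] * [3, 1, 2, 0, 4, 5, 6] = [4, 2, 6, 5, 0, 1, 3]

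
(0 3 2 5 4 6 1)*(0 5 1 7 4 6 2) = (0 3)(1 5 6 7 4 2)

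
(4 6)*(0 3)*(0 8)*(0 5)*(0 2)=(0 3 8 5 2)(4 6)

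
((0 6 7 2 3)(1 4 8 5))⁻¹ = (0 3 2 7 6)(1 5 8 4)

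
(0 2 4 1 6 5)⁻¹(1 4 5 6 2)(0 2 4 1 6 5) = (0 5 4 6 1)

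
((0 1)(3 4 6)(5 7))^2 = (3 6 4)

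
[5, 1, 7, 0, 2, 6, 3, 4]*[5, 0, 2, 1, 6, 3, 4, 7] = [3, 0, 7, 5, 2, 4, 1, 6]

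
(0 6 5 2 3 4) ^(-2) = (0 3 5) (2 6 4) 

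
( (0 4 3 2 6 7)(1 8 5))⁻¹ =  (0 7 6 2 3 4)(1 5 8)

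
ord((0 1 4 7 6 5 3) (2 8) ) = 14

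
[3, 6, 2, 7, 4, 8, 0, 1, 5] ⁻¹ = [6, 7, 2, 0, 4, 8, 1, 3, 5] 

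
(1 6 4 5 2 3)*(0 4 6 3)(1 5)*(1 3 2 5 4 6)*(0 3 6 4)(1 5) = (0 4 6 5 1 2 3)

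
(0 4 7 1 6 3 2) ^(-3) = (0 6 4 3 7 2 1) 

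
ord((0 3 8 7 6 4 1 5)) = 8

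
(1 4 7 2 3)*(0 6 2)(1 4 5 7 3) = (0 6 2 1 5 7)(3 4)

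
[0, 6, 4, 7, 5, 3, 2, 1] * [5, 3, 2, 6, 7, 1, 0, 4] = [5, 0, 7, 4, 1, 6, 2, 3]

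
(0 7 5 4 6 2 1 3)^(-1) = (0 3 1 2 6 4 5 7)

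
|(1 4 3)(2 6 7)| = 3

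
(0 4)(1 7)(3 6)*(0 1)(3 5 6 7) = (0 4 1 3 7)(5 6)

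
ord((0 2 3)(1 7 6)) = 3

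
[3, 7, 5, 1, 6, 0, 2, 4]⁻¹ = [5, 3, 6, 0, 7, 2, 4, 1]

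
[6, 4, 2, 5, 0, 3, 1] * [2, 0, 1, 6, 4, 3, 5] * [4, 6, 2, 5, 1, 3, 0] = [3, 1, 6, 5, 2, 0, 4]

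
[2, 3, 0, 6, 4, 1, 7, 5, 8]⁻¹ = [2, 5, 0, 1, 4, 7, 3, 6, 8]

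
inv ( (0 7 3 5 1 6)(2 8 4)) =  (0 6 1 5 3 7)(2 4 8)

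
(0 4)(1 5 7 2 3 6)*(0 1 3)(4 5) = (0 5 7 2)(1 4)(3 6)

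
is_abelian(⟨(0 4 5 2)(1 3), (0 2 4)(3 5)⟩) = no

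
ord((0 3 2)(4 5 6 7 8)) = 15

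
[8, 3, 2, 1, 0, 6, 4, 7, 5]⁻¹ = [4, 3, 2, 1, 6, 8, 5, 7, 0]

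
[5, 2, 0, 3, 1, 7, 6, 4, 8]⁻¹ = [2, 4, 1, 3, 7, 0, 6, 5, 8]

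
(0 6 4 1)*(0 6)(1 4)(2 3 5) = (1 6)(2 3 5)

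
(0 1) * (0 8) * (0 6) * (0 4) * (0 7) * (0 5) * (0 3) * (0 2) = (0 1 8 6 4 7 5 3 2)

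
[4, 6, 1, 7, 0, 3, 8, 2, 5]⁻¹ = [4, 2, 7, 5, 0, 8, 1, 3, 6]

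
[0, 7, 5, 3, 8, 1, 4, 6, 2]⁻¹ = [0, 5, 8, 3, 6, 2, 7, 1, 4]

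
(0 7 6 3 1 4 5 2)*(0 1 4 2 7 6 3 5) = (0 6 5 7 3 4)(1 2)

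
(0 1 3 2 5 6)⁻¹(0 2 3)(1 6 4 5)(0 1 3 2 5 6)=(0 4 6 3)(1 5 2)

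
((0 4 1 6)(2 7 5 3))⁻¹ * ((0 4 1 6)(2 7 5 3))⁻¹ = (0 1)(2 5)(3 7)(4 6)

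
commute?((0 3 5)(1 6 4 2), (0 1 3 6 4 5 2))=no:(0 3 5)(1 6 4 2)*(0 1 3 6 4 5 2)=(0 6 5 1 4)(2 3), (0 1 3 6 4 5 2)*(0 3 5)(1 6 4 2)=(0 6 2 3 4)(1 5)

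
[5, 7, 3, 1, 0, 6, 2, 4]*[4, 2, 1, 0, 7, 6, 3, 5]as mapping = [0→6, 1→5, 2→0, 3→2, 4→4, 5→3, 6→1, 7→7]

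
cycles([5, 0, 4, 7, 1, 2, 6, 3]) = (0 5 2 4 1)(3 7)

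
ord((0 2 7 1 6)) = 5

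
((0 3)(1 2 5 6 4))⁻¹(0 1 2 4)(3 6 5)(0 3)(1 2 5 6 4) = (0 4 6)(1 3 2 5)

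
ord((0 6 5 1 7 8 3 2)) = 8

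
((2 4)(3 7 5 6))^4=()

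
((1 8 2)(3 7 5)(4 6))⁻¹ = (1 2 8)(3 5 7)(4 6)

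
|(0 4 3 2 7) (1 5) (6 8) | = 10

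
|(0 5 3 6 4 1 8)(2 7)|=14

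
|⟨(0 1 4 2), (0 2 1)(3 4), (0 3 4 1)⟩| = 120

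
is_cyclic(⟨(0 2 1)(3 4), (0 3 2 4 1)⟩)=no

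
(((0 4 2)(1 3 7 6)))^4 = (0 4 2)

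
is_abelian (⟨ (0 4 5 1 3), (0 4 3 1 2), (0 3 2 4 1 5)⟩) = no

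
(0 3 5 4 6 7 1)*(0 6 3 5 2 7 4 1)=(0 5 1 6 4 3 2 7)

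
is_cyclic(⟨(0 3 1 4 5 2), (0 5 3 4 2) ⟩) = no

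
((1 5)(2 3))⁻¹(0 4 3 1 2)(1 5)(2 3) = (0 4 2 5 3)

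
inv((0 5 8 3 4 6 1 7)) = (0 7 1 6 4 3 8 5)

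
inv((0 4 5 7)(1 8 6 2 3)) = (0 7 5 4)(1 3 2 6 8)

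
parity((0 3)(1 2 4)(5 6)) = even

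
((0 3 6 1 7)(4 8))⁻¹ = (0 7 1 6 3)(4 8)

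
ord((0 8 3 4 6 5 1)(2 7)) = 14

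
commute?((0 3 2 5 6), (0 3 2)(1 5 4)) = no:(0 3 2 5 6)*(0 3 2)(1 5 4) = (0 2 4 1 5 6 3), (0 3 2)(1 5 4)*(0 3 2 5 6) = (0 2 3 5 4 1 6)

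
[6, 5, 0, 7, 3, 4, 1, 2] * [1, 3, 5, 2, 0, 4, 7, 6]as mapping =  [0→7, 1→4, 2→1, 3→6, 4→2, 5→0, 6→3, 7→5]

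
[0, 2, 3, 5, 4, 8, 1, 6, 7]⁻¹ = [0, 6, 1, 2, 4, 3, 7, 8, 5]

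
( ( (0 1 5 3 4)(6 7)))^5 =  (6 7)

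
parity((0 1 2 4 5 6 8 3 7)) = even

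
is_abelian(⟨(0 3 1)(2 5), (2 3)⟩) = no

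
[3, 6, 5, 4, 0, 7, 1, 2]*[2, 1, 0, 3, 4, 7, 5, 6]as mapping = [0→3, 1→5, 2→7, 3→4, 4→2, 5→6, 6→1, 7→0]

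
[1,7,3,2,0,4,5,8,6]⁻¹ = [4,0,3,2,5,6,8,1,7]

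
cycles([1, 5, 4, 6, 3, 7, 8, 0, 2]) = (0 1 5 7)(2 4 3 6 8)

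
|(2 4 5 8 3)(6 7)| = 10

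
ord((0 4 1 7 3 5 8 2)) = 8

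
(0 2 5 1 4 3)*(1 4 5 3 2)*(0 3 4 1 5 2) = (0 5 1 2 4)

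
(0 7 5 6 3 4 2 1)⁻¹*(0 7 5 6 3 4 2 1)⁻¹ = (0 2 3 5)(1 4 6 7)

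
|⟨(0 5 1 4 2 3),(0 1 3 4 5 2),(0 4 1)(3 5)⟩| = 720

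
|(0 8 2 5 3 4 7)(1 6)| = 14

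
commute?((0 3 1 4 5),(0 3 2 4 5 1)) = no:(0 3 1 4 5)*(0 3 2 4 5 1) = (0 2 4 1 5 3),(0 3 2 4 5 1)*(0 3 1 4 5) = (0 1 3 2 5 4)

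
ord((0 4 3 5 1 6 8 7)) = 8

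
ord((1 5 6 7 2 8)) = 6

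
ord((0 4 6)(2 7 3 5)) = 12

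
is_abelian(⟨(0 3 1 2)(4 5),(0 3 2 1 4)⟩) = no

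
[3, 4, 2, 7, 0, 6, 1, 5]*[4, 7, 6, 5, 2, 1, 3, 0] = [5, 2, 6, 0, 4, 3, 7, 1]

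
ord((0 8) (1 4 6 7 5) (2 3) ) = 10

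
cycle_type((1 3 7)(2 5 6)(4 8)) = 2.3^2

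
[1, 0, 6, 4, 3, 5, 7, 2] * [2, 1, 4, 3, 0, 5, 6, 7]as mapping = [0→1, 1→2, 2→6, 3→0, 4→3, 5→5, 6→7, 7→4]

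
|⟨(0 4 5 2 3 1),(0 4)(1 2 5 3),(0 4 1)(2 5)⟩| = 720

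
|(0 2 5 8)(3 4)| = 4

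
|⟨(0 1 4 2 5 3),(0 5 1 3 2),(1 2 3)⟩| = 720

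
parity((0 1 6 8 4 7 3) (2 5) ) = odd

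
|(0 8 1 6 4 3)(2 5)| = 6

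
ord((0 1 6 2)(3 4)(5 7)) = 4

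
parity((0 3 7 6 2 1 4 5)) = odd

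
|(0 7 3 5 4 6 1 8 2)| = 9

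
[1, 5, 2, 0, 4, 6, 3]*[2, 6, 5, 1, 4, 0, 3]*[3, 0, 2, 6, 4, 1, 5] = [5, 3, 1, 2, 4, 6, 0]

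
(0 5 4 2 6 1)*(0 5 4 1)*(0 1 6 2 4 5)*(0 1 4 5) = (4 5 6)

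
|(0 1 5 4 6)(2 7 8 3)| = 20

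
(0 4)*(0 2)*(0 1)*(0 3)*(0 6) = (0 4 2 1 3 6)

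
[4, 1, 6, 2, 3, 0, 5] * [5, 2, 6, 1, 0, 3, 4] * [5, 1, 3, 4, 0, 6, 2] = [5, 3, 0, 2, 1, 6, 4]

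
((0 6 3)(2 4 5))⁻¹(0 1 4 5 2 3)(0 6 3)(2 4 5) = (0 6 1 5 2 4)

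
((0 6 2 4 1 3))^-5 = (0 6 2 4 1 3)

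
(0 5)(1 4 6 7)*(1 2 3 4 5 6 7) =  (0 6 1 5)(2 3 4 7)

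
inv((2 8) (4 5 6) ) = (2 8) (4 6 5) 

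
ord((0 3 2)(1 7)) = 6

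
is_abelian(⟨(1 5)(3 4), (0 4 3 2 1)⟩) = no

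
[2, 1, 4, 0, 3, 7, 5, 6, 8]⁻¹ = [3, 1, 0, 4, 2, 6, 7, 5, 8]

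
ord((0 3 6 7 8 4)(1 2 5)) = 6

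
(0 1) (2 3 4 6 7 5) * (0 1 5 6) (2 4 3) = (0 5 4) (6 7) 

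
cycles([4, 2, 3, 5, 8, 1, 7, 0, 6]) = (0 4 8 6 7)(1 2 3 5)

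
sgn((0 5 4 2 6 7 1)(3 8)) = -1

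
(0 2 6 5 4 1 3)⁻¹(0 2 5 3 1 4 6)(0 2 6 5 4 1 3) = (0 3 1 5 2 6 4)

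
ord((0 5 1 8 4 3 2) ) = 7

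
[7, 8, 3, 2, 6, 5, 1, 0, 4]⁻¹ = [7, 6, 3, 2, 8, 5, 4, 0, 1]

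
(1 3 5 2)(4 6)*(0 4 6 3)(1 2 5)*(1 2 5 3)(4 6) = (0 6 4 1)(2 5 3)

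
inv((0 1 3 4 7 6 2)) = (0 2 6 7 4 3 1)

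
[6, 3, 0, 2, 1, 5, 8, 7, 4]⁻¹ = [2, 4, 3, 1, 8, 5, 0, 7, 6]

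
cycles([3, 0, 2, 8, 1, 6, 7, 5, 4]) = (0 3 8 4 1)(5 6 7)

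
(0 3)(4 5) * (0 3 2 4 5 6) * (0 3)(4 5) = (0 2 5 4 6 3)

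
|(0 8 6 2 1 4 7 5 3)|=9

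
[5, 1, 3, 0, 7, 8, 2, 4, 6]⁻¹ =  [3, 1, 6, 2, 7, 0, 8, 4, 5]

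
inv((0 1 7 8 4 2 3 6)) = (0 6 3 2 4 8 7 1)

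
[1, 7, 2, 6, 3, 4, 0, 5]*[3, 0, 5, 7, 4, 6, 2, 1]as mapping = [0→0, 1→1, 2→5, 3→2, 4→7, 5→4, 6→3, 7→6]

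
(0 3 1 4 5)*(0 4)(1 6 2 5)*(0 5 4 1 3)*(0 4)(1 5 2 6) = (0 4 3 1 2)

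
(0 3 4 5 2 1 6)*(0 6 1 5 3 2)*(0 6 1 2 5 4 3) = (0 5 6 1 2 4)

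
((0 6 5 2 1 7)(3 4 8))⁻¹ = (0 7 1 2 5 6)(3 8 4)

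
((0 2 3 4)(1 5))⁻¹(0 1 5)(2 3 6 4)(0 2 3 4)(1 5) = (0 3 4 6)(1 2 5)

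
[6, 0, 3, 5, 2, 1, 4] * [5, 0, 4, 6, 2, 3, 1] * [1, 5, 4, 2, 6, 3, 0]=[5, 3, 0, 2, 6, 1, 4]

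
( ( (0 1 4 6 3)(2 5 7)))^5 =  (2 7 5)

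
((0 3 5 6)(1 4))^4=()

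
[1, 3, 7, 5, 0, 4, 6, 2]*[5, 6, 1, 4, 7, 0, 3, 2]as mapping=[0→6, 1→4, 2→2, 3→0, 4→5, 5→7, 6→3, 7→1]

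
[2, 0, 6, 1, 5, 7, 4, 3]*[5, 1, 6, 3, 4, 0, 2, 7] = [6, 5, 2, 1, 0, 7, 4, 3]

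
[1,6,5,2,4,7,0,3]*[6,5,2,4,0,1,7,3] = [5,7,1,2,0,3,6,4]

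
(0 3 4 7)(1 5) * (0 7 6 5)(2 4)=(0 3 2 4 6 5 1)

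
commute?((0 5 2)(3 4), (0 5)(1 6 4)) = no:(0 5 2)(3 4)*(0 5)(1 6 4) = (1 6 4 3)(2 5), (0 5)(1 6 4)*(0 5 2)(3 4) = (0 2)(1 6 3 4)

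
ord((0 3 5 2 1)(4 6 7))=15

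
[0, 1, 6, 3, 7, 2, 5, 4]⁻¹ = [0, 1, 5, 3, 7, 6, 2, 4]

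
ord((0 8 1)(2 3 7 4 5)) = 15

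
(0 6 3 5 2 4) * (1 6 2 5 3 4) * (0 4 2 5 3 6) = (0 5 3 6 2 1)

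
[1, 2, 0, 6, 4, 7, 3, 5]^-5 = [1, 2, 0, 6, 4, 7, 3, 5]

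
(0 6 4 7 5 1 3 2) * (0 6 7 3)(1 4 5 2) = (0 7 2 6 5 4 3 1)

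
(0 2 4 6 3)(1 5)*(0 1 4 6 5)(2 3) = (0 3 1)(2 6)(4 5)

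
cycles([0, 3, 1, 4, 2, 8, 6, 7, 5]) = (1 3 4 2)(5 8)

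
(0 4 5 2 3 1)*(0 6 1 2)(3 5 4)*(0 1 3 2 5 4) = (0 2 4)(1 6 3 5)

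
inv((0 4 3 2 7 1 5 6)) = (0 6 5 1 7 2 3 4)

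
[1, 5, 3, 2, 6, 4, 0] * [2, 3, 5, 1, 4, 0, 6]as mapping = [0→3, 1→0, 2→1, 3→5, 4→6, 5→4, 6→2]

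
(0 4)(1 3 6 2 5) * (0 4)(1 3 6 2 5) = (1 6 5 3 2)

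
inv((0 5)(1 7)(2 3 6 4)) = (0 5)(1 7)(2 4 6 3)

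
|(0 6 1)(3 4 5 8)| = 12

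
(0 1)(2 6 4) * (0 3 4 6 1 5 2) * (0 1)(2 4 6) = (0 5 4 1 3 6 2)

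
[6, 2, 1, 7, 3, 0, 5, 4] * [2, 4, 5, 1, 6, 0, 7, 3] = [7, 5, 4, 3, 1, 2, 0, 6]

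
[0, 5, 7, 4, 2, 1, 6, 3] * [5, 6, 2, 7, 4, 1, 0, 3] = [5, 1, 3, 4, 2, 6, 0, 7]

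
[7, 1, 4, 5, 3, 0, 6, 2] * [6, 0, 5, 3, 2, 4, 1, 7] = [7, 0, 2, 4, 3, 6, 1, 5]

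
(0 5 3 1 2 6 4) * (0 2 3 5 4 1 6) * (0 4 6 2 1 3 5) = (0 6 3 2 4 1 5)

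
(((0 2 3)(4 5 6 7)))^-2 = (0 2 3)(4 6)(5 7)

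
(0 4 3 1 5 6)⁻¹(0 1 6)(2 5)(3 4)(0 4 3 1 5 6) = (0 4 5)(1 3)(2 6)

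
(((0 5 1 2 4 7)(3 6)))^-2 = (0 4 1)(2 5 7)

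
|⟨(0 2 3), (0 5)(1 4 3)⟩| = 720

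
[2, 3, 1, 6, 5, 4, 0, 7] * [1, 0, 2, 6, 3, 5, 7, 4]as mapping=[0→2, 1→6, 2→0, 3→7, 4→5, 5→3, 6→1, 7→4]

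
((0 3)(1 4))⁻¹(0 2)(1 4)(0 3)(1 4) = (1 4)(2 3)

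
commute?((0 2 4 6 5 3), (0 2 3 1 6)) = no:(0 2 4 6 5 3)*(0 2 3 1 6) = (0 3 2 4)(1 6 5), (0 2 3 1 6)*(0 2 4 6 5 3) = (0 4 6 2)(1 5 3)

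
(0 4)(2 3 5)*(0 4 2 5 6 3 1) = (0 2 1)(3 6)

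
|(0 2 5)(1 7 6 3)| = 12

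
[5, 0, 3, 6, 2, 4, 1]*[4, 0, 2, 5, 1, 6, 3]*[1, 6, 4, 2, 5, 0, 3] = [3, 5, 0, 2, 4, 6, 1]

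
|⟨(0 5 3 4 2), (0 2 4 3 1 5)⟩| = 720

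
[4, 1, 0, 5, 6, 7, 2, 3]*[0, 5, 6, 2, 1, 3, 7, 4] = [1, 5, 0, 3, 7, 4, 6, 2]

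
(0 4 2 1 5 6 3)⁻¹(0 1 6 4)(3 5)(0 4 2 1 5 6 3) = (0 6)(2 4 5 3)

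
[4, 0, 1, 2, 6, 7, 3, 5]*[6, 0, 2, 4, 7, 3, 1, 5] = [7, 6, 0, 2, 1, 5, 4, 3]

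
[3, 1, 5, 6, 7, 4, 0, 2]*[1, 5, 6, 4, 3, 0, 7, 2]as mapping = [0→4, 1→5, 2→0, 3→7, 4→2, 5→3, 6→1, 7→6]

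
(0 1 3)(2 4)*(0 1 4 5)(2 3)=(0 4 3 1 2 5)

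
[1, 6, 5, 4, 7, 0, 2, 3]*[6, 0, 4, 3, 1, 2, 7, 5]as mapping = [0→0, 1→7, 2→2, 3→1, 4→5, 5→6, 6→4, 7→3]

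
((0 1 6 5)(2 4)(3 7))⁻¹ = (0 5 6 1)(2 4)(3 7)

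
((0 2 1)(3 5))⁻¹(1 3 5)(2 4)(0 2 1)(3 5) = (0 5 3)(1 4)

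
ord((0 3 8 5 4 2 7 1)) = 8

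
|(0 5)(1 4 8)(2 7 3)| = 6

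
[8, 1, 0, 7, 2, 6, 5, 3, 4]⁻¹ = [2, 1, 4, 7, 8, 6, 5, 3, 0]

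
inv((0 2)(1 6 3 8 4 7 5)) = (0 2)(1 5 7 4 8 3 6)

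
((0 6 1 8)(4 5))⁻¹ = (0 8 1 6)(4 5)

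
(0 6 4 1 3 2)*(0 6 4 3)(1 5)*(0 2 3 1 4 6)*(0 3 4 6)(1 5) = (1 2 3 4)(5 6)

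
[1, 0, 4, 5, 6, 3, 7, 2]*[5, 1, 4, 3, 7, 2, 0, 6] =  [1, 5, 7, 2, 0, 3, 6, 4]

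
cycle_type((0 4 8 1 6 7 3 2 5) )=9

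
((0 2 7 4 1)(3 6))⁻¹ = (0 1 4 7 2)(3 6)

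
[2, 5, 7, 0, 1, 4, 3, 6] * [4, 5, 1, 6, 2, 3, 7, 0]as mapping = [0→1, 1→3, 2→0, 3→4, 4→5, 5→2, 6→6, 7→7]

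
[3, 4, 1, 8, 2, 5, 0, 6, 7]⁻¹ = [6, 2, 4, 0, 1, 5, 7, 8, 3]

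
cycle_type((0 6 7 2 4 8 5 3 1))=9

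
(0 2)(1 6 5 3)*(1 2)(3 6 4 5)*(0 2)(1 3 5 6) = (0 3)(1 4 6 5)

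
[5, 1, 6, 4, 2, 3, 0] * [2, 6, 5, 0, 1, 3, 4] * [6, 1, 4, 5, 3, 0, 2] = [5, 2, 3, 1, 0, 6, 4]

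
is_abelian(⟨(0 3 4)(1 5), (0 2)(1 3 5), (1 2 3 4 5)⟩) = no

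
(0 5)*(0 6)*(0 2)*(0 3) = (0 5 6 2 3)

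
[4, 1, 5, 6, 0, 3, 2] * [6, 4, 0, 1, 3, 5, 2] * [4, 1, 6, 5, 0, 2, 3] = [5, 0, 2, 6, 3, 1, 4]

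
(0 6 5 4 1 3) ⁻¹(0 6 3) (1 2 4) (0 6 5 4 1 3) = (0 6 5) (1 3 2) 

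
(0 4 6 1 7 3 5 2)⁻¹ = (0 2 5 3 7 1 6 4)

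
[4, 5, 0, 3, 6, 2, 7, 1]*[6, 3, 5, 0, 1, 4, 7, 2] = [1, 4, 6, 0, 7, 5, 2, 3]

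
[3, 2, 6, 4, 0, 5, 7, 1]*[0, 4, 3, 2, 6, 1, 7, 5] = [2, 3, 7, 6, 0, 1, 5, 4]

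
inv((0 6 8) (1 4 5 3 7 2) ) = (0 8 6) (1 2 7 3 5 4) 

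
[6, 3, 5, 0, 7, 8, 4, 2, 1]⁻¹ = [3, 8, 7, 1, 6, 2, 0, 4, 5]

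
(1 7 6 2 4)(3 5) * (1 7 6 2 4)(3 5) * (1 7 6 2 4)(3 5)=(1 2 7 4 6)(3 5)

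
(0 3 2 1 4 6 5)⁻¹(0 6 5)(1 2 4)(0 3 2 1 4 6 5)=(0 3 5)(1 6 4)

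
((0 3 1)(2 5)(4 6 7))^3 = (2 5)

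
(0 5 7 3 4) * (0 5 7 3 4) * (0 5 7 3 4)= (0 3 5 4 7)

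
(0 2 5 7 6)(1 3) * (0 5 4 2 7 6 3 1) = (0 7 3)(2 4)(5 6)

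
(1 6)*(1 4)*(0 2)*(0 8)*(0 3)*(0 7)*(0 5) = (0 2 8 3 7 5)(1 6 4)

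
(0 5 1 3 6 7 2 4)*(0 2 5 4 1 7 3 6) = (0 4 2 1 6 3) (5 7) 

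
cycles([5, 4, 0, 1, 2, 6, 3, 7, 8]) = (0 5 6 3 1 4 2)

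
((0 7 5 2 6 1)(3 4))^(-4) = (0 5 6)(1 7 2)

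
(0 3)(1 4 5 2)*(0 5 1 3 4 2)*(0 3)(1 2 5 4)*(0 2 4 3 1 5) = (0 5 1)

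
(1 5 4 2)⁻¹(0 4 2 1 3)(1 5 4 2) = (0 2 1 5 3)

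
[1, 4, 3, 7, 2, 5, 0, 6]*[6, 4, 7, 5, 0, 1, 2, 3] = [4, 0, 5, 3, 7, 1, 6, 2]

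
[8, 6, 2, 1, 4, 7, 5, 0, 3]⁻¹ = [7, 3, 2, 8, 4, 6, 1, 5, 0]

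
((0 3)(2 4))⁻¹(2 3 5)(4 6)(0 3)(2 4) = (0 5 4)(2 6)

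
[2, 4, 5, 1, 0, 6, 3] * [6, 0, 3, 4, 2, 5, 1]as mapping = [0→3, 1→2, 2→5, 3→0, 4→6, 5→1, 6→4]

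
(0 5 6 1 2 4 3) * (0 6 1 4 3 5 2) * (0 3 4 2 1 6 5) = (0 1 3 5 6 2 4)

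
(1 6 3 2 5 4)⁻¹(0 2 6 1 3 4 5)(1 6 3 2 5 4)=(0 5 3 6 2 1 4)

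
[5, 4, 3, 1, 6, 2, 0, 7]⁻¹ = [6, 3, 5, 2, 1, 0, 4, 7]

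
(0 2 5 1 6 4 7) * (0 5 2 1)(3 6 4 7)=(0 1 4 3 6 7 5)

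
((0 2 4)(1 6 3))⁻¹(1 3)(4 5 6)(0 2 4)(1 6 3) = (0 5 3)(1 6)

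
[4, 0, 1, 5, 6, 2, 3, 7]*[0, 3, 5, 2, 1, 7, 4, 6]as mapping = [0→1, 1→0, 2→3, 3→7, 4→4, 5→5, 6→2, 7→6]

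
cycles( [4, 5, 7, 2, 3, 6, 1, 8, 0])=(0 4 3 2 7 8)(1 5 6)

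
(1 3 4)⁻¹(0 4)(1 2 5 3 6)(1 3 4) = (0 1)(2 5 4 6 3)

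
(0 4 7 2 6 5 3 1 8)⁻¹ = (0 8 1 3 5 6 2 7 4)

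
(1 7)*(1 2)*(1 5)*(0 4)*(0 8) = (0 4 8)(1 7 2 5)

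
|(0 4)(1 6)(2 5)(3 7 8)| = 6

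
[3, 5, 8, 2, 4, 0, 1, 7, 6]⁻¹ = [5, 6, 3, 0, 4, 1, 8, 7, 2]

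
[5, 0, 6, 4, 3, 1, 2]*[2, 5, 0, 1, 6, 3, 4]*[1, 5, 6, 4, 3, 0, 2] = [4, 6, 3, 2, 5, 0, 1]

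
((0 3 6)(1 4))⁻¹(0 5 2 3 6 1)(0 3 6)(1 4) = (0 4 3 5 2 6)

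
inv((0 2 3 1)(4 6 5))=(0 1 3 2)(4 5 6)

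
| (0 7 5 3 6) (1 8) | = 10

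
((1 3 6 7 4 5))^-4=(1 6 4)(3 7 5)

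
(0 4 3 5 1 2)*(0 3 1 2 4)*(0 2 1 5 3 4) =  (0 2 4 5 1)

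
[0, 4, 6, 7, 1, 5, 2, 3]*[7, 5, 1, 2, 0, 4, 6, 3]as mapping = [0→7, 1→0, 2→6, 3→3, 4→5, 5→4, 6→1, 7→2]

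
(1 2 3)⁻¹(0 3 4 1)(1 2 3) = (0 1 4 2)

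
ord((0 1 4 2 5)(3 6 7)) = 15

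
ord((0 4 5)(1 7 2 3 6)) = 15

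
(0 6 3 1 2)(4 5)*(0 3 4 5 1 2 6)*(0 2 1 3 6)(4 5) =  (0 2 6 5 4 3 1)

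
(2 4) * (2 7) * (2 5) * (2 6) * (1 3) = (1 3)(2 4 7 5 6)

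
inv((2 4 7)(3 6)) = (2 7 4)(3 6)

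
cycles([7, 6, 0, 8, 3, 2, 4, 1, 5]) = (0 7 1 6 4 3 8 5 2)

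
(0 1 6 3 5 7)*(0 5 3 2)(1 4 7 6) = (0 4 7 5 6 2)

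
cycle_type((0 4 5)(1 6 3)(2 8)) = 2.3^2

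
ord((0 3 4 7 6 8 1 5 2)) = 9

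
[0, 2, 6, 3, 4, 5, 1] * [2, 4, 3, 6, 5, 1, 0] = [2, 3, 0, 6, 5, 1, 4]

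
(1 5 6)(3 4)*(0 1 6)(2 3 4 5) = (0 1 2 3 5)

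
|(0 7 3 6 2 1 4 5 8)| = 9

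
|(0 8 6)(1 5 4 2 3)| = 15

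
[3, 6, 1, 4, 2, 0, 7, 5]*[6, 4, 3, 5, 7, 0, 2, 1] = [5, 2, 4, 7, 3, 6, 1, 0]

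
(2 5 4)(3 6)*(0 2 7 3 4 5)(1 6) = (0 2)(1 6 4 7 3)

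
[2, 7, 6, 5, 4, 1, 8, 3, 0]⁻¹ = [8, 5, 0, 7, 4, 3, 2, 1, 6]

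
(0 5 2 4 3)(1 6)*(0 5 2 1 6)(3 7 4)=(0 2 3 5 1)(4 7)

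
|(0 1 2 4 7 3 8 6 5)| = 9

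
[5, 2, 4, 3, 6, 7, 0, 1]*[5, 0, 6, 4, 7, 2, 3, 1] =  [2, 6, 7, 4, 3, 1, 5, 0]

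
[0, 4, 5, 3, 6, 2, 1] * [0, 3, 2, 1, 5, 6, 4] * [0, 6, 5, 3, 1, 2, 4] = [0, 2, 4, 6, 1, 5, 3]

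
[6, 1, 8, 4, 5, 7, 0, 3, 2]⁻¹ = [6, 1, 8, 7, 3, 4, 0, 5, 2]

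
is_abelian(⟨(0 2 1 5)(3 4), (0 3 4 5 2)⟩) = no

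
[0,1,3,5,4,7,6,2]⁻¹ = [0,1,7,2,4,3,6,5]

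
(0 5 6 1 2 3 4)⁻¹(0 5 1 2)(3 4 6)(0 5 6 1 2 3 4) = (0 1 4)(2 3 5 6)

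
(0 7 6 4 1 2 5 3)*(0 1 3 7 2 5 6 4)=(0 2 6)(1 5 7 4 3)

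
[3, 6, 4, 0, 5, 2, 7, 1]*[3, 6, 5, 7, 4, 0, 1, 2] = [7, 1, 4, 3, 0, 5, 2, 6]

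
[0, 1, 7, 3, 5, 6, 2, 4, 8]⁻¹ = [0, 1, 6, 3, 7, 4, 5, 2, 8]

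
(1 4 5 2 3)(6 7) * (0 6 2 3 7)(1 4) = (0 6)(2 7)(3 4 5)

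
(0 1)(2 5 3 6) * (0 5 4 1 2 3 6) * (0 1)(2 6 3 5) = (0 6 5 3 1 2 4)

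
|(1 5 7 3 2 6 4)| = 7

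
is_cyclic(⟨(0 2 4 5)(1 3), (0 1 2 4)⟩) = no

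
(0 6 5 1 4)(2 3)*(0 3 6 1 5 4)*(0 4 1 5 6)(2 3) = (0 5 6 1 4 2)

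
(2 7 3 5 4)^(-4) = (2 7 3 5 4)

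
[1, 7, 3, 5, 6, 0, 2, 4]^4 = [6, 2, 1, 7, 5, 4, 0, 3]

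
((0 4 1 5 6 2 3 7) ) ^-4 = (0 6) (1 3) (2 4) (5 7) 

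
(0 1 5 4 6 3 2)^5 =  (0 3 4 1 2 6 5)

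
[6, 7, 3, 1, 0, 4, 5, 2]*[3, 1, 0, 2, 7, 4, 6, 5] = [6, 5, 2, 1, 3, 7, 4, 0]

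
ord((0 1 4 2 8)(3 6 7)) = 15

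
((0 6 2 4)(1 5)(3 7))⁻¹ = (0 4 2 6)(1 5)(3 7)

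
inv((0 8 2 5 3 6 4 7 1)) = (0 1 7 4 6 3 5 2 8)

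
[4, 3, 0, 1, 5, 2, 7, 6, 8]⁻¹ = [2, 3, 5, 1, 0, 4, 7, 6, 8]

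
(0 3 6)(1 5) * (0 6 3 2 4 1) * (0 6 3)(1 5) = (0 2 4 5 6 3)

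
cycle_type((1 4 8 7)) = 4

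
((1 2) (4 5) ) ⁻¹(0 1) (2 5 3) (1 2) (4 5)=(0 2) (1 4 3) 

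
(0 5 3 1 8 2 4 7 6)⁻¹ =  (0 6 7 4 2 8 1 3 5)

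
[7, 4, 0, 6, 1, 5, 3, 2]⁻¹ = [2, 4, 7, 6, 1, 5, 3, 0]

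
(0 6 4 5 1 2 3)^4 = (0 1 6 2 4 3 5)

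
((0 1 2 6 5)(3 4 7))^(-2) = (0 6 1 5 2)(3 4 7)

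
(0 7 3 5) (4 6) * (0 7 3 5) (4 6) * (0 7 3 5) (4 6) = (0 5 3 7) (4 6) 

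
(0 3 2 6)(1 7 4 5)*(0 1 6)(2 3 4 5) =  (0 4 2)(1 7 5 6)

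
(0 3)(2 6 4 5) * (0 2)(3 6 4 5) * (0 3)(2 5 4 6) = (0 2 6 4)(3 5)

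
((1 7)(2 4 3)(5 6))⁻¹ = (1 7)(2 3 4)(5 6)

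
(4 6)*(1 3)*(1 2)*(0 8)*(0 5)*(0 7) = (0 8 5 7)(1 3 2)(4 6)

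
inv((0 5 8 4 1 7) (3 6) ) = (0 7 1 4 8 5) (3 6) 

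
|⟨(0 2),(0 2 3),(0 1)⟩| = 24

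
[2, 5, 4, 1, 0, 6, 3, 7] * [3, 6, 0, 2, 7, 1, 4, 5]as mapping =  [0→0, 1→1, 2→7, 3→6, 4→3, 5→4, 6→2, 7→5]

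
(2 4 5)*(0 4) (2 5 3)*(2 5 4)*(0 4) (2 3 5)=(0 3 2 4 5) 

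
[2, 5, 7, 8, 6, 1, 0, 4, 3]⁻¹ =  [6, 5, 0, 8, 7, 1, 4, 2, 3]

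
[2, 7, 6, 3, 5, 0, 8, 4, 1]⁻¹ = [5, 8, 0, 3, 7, 4, 2, 1, 6]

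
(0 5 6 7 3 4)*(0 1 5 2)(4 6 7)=(0 2)(1 5 7 3 6 4)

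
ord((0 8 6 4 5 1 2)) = 7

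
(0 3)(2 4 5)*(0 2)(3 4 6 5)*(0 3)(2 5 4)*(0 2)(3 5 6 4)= (2 4)(3 6)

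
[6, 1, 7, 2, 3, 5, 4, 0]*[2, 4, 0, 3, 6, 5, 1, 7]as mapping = [0→1, 1→4, 2→7, 3→0, 4→3, 5→5, 6→6, 7→2]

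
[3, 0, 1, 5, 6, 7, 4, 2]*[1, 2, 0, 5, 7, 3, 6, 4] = [5, 1, 2, 3, 6, 4, 7, 0]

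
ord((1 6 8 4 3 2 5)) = 7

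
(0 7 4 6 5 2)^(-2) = (0 5 4)(2 6 7)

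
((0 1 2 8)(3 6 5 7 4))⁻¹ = (0 8 2 1)(3 4 7 5 6)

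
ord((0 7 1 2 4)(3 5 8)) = 15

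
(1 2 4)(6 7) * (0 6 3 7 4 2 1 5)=(0 6 4 5)(3 7)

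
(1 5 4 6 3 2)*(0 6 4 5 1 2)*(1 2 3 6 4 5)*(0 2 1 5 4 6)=(0 6)(2 3)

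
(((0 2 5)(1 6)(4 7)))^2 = (0 5 2)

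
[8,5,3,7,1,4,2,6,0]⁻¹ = [8,4,6,2,5,1,7,3,0]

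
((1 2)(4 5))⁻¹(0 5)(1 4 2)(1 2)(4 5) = (0 4)(1 2 5)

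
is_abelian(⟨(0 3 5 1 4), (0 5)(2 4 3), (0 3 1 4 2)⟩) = no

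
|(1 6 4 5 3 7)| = 6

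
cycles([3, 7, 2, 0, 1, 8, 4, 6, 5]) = (0 3)(1 7 6 4)(5 8)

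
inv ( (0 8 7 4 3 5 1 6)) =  (0 6 1 5 3 4 7 8)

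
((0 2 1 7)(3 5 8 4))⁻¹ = (0 7 1 2)(3 4 8 5)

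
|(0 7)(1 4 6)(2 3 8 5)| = 12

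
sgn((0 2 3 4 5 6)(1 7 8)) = -1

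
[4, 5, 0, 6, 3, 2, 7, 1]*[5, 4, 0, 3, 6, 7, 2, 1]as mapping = [0→6, 1→7, 2→5, 3→2, 4→3, 5→0, 6→1, 7→4]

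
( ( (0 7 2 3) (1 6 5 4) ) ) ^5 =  (0 7 2 3) (1 6 5 4) 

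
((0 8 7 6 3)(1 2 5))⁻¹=(0 3 6 7 8)(1 5 2)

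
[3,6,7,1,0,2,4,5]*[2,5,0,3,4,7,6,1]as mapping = [0→3,1→6,2→1,3→5,4→2,5→0,6→4,7→7]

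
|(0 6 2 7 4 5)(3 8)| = 6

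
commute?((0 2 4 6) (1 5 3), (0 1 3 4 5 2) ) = no:(0 2 4 6) (1 5 3)*(0 1 3 4 5 2) = (1 2 5 4 6), (0 1 3 4 5 2)*(0 2 4 6) (1 5 3) = (0 5 4 3 6) 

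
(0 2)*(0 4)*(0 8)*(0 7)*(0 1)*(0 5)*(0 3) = (0 2 4 8 7 1 5 3)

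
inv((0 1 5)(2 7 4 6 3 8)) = (0 5 1)(2 8 3 6 4 7)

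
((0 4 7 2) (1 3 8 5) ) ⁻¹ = (0 2 7 4) (1 5 8 3) 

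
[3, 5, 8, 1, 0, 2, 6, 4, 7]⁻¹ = [4, 3, 5, 0, 7, 1, 6, 8, 2]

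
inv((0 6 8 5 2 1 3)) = (0 3 1 2 5 8 6)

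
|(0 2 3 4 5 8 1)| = 7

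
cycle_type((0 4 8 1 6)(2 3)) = 2.5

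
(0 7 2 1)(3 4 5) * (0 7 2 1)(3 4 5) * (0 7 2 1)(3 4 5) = (0 1 2 7)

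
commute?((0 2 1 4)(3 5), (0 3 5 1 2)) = no:(0 2 1 4)(3 5) * (0 3 5 1 2) = (1 4 3), (0 3 5 1 2) * (0 2 1 4)(3 5) = (0 5 4)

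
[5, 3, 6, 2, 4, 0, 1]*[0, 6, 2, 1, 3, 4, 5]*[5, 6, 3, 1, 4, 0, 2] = [4, 6, 0, 3, 1, 5, 2]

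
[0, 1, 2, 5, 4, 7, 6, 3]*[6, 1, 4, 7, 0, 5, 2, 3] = [6, 1, 4, 5, 0, 3, 2, 7]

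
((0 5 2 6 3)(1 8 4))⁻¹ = (0 3 6 2 5)(1 4 8)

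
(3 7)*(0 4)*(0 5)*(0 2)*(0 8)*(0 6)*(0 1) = (0 4 5 2 8 6 1)(3 7)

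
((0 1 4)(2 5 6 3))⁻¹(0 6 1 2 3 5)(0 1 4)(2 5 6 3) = (1 3 4 5 2 6)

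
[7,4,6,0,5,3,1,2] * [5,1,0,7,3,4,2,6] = [6,3,2,5,4,7,1,0]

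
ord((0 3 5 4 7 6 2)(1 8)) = 14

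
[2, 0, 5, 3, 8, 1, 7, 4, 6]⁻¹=[1, 5, 0, 3, 7, 2, 8, 6, 4]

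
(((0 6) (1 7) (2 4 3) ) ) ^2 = (2 3 4) 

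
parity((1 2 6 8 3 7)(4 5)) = even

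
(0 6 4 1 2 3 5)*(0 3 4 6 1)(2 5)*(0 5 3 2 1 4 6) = (0 4 5 2 6)(1 3)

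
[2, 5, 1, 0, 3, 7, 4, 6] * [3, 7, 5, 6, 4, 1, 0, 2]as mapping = [0→5, 1→1, 2→7, 3→3, 4→6, 5→2, 6→4, 7→0]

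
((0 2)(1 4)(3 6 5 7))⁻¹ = (0 2)(1 4)(3 7 5 6)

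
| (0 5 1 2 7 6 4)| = 7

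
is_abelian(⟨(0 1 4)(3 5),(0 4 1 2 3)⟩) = no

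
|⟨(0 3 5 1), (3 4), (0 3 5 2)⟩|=720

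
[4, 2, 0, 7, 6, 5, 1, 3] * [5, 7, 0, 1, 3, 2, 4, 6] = [3, 0, 5, 6, 4, 2, 7, 1]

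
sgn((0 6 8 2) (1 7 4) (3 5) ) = 1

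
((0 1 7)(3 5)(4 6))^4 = (0 1 7)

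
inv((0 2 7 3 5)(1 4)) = (0 5 3 7 2)(1 4)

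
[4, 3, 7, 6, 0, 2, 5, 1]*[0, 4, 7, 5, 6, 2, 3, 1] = [6, 5, 1, 3, 0, 7, 2, 4]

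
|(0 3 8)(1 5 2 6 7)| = 15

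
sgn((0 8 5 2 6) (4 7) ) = -1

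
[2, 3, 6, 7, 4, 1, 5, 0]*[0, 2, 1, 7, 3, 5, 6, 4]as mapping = [0→1, 1→7, 2→6, 3→4, 4→3, 5→2, 6→5, 7→0]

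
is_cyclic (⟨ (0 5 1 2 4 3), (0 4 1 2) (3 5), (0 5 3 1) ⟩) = no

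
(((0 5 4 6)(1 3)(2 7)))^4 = ()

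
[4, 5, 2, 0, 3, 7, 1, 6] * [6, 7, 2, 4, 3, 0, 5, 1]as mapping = [0→3, 1→0, 2→2, 3→6, 4→4, 5→1, 6→7, 7→5]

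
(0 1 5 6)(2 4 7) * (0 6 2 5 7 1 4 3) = (0 4 1 7 5 2 3)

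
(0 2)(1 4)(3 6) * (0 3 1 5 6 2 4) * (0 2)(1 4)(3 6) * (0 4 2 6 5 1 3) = (0 3 4 1 6 2 5)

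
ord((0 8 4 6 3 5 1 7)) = 8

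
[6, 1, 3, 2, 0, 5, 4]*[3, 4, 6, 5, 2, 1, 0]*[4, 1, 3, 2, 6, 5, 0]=[4, 6, 5, 0, 2, 1, 3]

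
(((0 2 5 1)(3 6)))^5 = (0 2 5 1)(3 6)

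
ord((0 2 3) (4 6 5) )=3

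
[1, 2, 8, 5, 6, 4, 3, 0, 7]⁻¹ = [7, 0, 1, 6, 5, 3, 4, 8, 2]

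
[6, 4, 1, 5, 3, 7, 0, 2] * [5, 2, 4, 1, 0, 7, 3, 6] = [3, 0, 2, 7, 1, 6, 5, 4]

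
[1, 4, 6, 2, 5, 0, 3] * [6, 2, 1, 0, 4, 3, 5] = [2, 4, 5, 1, 3, 6, 0]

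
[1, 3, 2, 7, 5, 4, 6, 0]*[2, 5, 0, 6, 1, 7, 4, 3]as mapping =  [0→5, 1→6, 2→0, 3→3, 4→7, 5→1, 6→4, 7→2]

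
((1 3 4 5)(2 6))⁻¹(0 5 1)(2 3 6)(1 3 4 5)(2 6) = (0 1 3)(2 6 4)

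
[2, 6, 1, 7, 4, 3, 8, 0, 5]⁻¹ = [7, 2, 0, 5, 4, 8, 1, 3, 6]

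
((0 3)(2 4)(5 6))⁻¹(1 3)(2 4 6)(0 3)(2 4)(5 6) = (0 1)(2 5 4)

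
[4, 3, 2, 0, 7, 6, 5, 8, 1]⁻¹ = [3, 8, 2, 1, 0, 6, 5, 4, 7]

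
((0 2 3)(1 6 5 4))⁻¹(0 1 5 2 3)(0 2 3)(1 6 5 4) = (0 2 6 4 3)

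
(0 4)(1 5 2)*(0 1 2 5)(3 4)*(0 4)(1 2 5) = (0 3)(1 4 2 5)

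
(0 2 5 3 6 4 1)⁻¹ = (0 1 4 6 3 5 2)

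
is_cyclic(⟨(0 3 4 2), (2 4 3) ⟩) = no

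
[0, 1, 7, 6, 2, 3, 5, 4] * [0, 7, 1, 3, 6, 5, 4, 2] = [0, 7, 2, 4, 1, 3, 5, 6]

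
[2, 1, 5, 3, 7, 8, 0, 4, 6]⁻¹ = [6, 1, 0, 3, 7, 2, 8, 4, 5]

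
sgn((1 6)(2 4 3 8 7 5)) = 1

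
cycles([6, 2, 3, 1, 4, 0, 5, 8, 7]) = (0 6 5)(1 2 3)(7 8)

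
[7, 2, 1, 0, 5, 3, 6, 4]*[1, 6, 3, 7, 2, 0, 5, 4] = [4, 3, 6, 1, 0, 7, 5, 2]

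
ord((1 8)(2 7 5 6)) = 4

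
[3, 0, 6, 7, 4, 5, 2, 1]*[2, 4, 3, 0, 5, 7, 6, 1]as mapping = [0→0, 1→2, 2→6, 3→1, 4→5, 5→7, 6→3, 7→4]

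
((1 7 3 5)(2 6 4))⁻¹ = (1 5 3 7)(2 4 6)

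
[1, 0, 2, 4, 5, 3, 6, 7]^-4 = [0, 1, 2, 5, 3, 4, 6, 7]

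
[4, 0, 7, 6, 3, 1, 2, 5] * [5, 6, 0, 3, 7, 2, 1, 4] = [7, 5, 4, 1, 3, 6, 0, 2] 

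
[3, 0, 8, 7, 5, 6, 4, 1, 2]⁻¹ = [1, 7, 8, 0, 6, 4, 5, 3, 2]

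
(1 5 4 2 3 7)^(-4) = (1 4 3)(2 7 5)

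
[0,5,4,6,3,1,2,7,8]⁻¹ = [0,5,6,4,2,1,3,7,8]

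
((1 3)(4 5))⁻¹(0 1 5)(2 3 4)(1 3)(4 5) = (0 3 4)(1 5 2)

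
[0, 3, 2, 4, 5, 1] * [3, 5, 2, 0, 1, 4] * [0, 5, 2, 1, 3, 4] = [1, 0, 2, 5, 3, 4]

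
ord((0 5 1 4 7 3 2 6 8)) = 9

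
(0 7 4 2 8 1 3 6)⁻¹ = (0 6 3 1 8 2 4 7)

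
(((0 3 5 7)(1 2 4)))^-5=(0 7 5 3)(1 2 4)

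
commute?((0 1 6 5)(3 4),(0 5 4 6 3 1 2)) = no:(0 1 6 5)(3 4)*(0 5 4 6 3 1 2) = (0 2)(1 3 6 4),(0 5 4 6 3 1 2)*(0 1 6 5)(3 4) = (1 2)(3 6 4 5)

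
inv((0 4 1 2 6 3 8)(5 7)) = (0 8 3 6 2 1 4)(5 7)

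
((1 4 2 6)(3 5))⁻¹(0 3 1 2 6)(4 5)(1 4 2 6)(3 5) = (0 5 4 6 1)(2 3)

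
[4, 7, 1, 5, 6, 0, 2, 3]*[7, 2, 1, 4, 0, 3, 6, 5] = [0, 5, 2, 3, 6, 7, 1, 4]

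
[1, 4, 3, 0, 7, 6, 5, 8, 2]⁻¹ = [3, 0, 8, 2, 1, 6, 5, 4, 7]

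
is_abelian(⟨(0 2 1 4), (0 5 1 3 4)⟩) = no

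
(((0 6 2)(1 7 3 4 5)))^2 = (0 2 6)(1 3 5 7 4)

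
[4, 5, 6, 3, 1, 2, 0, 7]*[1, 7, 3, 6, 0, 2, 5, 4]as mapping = [0→0, 1→2, 2→5, 3→6, 4→7, 5→3, 6→1, 7→4]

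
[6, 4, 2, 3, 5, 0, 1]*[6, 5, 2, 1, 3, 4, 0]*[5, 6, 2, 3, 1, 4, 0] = [5, 3, 2, 6, 1, 0, 4]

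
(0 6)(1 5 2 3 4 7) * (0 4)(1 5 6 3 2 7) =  (0 3)(1 6 4)(5 7)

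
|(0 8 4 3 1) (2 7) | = 10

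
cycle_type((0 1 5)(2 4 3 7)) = 3.4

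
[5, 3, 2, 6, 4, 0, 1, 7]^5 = [5, 6, 2, 1, 4, 0, 3, 7]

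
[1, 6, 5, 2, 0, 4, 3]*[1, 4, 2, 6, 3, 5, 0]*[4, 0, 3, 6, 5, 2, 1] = [5, 4, 2, 3, 0, 6, 1]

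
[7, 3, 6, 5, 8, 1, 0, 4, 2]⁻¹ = [6, 5, 8, 1, 7, 3, 2, 0, 4]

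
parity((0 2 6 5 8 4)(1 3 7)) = odd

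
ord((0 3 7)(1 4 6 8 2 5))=6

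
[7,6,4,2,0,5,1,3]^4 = [4,1,3,7,2,5,6,0]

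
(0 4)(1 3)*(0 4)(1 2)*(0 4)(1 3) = (0 4)(2 3)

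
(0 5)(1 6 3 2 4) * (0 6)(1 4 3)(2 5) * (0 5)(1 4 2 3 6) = (0 3)(1 5)(2 6 4)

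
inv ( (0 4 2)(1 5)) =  (0 2 4)(1 5)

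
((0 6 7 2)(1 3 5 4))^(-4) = ()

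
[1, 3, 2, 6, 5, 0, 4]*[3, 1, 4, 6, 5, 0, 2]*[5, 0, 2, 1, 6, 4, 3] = [0, 3, 6, 2, 5, 1, 4]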